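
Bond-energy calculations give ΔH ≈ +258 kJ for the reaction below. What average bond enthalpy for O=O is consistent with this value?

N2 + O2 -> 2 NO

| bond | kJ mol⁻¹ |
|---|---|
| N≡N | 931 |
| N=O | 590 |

Let D be the O=O bond energy.
Σ(broken) = 1×931 + 1×D = 931 + D
Σ(formed) = 2×590 = 1180
ΔH = Σ(broken) − Σ(formed) = (931 + D) − (1180) = −249 + D
Setting this equal to +258 kJ gives D = 507 kJ/mol.

D(O=O) ≈ 507 kJ/mol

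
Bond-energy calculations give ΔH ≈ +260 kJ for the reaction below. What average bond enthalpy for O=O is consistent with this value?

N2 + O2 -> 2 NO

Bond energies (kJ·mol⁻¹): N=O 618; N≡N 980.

Let D be the O=O bond energy.
Σ(broken) = 1×980 + 1×D = 980 + D
Σ(formed) = 2×618 = 1236
ΔH = Σ(broken) − Σ(formed) = (980 + D) − (1236) = −256 + D
Setting this equal to +260 kJ gives D = 516 kJ/mol.

D(O=O) ≈ 516 kJ/mol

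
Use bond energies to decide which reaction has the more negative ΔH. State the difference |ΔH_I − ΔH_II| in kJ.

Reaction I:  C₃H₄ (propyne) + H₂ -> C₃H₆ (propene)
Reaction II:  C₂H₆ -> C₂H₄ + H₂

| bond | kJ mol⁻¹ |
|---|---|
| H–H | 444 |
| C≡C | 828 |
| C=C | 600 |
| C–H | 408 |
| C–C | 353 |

Reaction I:
  Bonds broken (reactants):
    C≡C: 1 × 828 = 828
    C–C: 1 × 353 = 353
    C–H: 4 × 408 = 1632
    H–H: 1 × 444 = 444
    Σ(broken) = 3257 kJ
  Bonds formed (products):
    C–C: 1 × 353 = 353
    C–H: 6 × 408 = 2448
    C=C: 1 × 600 = 600
    Σ(formed) = 3401 kJ
  ΔH_I = 3257 − 3401 = −144 kJ
Reaction II:
  Bonds broken (reactants):
    C–C: 1 × 353 = 353
    C–H: 6 × 408 = 2448
    Σ(broken) = 2801 kJ
  Bonds formed (products):
    C–H: 4 × 408 = 1632
    C=C: 1 × 600 = 600
    H–H: 1 × 444 = 444
    Σ(formed) = 2676 kJ
  ΔH_II = 2801 − 2676 = +125 kJ
ΔH_I − ΔH_II = −269 kJ, so reaction I has the more negative ΔH; |ΔH_I − ΔH_II| = 269 kJ.

Reaction I, by 269 kJ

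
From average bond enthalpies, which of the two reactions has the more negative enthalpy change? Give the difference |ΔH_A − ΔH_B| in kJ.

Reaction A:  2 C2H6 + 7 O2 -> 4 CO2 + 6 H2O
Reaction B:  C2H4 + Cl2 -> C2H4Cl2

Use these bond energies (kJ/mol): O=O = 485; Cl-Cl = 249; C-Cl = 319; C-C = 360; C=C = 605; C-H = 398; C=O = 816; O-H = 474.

Reaction A, by 3181 kJ

Reaction A:
  Bonds broken (reactants):
    C-C: 2 × 360 = 720
    C-H: 12 × 398 = 4776
    O=O: 7 × 485 = 3395
    Σ(broken) = 8891 kJ
  Bonds formed (products):
    C=O: 8 × 816 = 6528
    O-H: 12 × 474 = 5688
    Σ(formed) = 12216 kJ
  ΔH_A = 8891 − 12216 = −3325 kJ
Reaction B:
  Bonds broken (reactants):
    C-H: 4 × 398 = 1592
    C=C: 1 × 605 = 605
    Cl-Cl: 1 × 249 = 249
    Σ(broken) = 2446 kJ
  Bonds formed (products):
    C-C: 1 × 360 = 360
    C-Cl: 2 × 319 = 638
    C-H: 4 × 398 = 1592
    Σ(formed) = 2590 kJ
  ΔH_B = 2446 − 2590 = −144 kJ
ΔH_A − ΔH_B = −3181 kJ, so reaction A has the more negative ΔH; |ΔH_A − ΔH_B| = 3181 kJ.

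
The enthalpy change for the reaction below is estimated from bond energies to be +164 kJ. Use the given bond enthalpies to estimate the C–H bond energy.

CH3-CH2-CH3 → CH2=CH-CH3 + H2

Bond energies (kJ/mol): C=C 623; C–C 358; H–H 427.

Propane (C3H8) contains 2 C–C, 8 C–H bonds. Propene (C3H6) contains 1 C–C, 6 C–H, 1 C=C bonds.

D(C–H) ≈ 428 kJ/mol

Let D be the C–H bond energy.
Σ(broken) = 2×358 + 8×D = 716 + 8D
Σ(formed) = 1×358 + 6×D + 1×623 + 1×427 = 1408 + 6D
ΔH = Σ(broken) − Σ(formed) = (716 + 8D) − (1408 + 6D) = −692 + 2D
Setting this equal to +164 kJ gives 2D = 856, so D = 428 kJ/mol.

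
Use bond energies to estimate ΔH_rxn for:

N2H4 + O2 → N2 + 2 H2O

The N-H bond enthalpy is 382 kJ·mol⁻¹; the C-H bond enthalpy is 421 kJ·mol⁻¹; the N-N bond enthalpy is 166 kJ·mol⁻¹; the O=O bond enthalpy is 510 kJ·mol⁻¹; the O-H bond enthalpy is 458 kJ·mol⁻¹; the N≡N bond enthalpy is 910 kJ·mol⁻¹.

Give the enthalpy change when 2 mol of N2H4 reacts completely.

ΔH = −1076 kJ

Bonds broken (reactants):
  N-H: 4 × 382 = 1528
  N-N: 1 × 166 = 166
  O=O: 1 × 510 = 510
  Σ(broken) = 2204 kJ
Bonds formed (products):
  N≡N: 1 × 910 = 910
  O-H: 4 × 458 = 1832
  Σ(formed) = 2742 kJ
ΔH = Σ(broken) − Σ(formed) = 2204 − 2742 = −538 kJ
For 2× the reaction as written: 2 × (−538) = −1076 kJ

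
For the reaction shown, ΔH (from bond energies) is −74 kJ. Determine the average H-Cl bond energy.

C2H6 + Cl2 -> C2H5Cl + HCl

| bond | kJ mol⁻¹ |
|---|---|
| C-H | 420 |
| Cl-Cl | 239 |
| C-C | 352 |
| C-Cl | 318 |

Let D be the H-Cl bond energy.
Σ(broken) = 1×352 + 6×420 + 1×239 = 3111
Σ(formed) = 1×352 + 1×318 + 5×420 + 1×D = 2770 + D
ΔH = Σ(broken) − Σ(formed) = (3111) − (2770 + D) = +341 − D
Setting this equal to −74 kJ gives D = 415 kJ/mol.

D(H-Cl) ≈ 415 kJ/mol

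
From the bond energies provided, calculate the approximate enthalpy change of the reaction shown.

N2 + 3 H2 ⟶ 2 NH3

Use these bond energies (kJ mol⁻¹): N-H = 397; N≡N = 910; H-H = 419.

Bonds broken (reactants):
  H-H: 3 × 419 = 1257
  N≡N: 1 × 910 = 910
  Σ(broken) = 2167 kJ
Bonds formed (products):
  N-H: 6 × 397 = 2382
  Σ(formed) = 2382 kJ
ΔH = Σ(broken) − Σ(formed) = 2167 − 2382 = −215 kJ

ΔH ≈ −215 kJ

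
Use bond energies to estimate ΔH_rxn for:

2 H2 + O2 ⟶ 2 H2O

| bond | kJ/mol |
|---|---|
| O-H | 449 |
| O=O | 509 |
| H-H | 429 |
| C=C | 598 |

Bonds broken (reactants):
  H-H: 2 × 429 = 858
  O=O: 1 × 509 = 509
  Σ(broken) = 1367 kJ
Bonds formed (products):
  O-H: 4 × 449 = 1796
  Σ(formed) = 1796 kJ
ΔH = Σ(broken) − Σ(formed) = 1367 − 1796 = −429 kJ

ΔH ≈ −429 kJ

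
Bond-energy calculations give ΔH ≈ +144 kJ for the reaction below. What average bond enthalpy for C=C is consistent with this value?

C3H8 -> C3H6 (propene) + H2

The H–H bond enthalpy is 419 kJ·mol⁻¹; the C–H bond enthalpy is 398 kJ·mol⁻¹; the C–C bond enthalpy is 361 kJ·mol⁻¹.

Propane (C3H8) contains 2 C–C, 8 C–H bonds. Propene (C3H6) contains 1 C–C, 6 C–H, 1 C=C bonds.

Let D be the C=C bond energy.
Σ(broken) = 2×361 + 8×398 = 3906
Σ(formed) = 1×361 + 6×398 + 1×D + 1×419 = 3168 + D
ΔH = Σ(broken) − Σ(formed) = (3906) − (3168 + D) = +738 − D
Setting this equal to +144 kJ gives D = 594 kJ/mol.

D(C=C) ≈ 594 kJ/mol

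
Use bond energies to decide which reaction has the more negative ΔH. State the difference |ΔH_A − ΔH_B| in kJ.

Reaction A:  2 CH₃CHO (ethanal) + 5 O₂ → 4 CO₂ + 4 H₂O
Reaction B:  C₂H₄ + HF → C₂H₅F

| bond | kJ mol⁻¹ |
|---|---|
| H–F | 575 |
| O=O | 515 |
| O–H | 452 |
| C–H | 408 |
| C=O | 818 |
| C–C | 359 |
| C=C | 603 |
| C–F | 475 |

Reaction A:
  Bonds broken (reactants):
    C–C: 2 × 359 = 718
    C–H: 8 × 408 = 3264
    C=O: 2 × 818 = 1636
    O=O: 5 × 515 = 2575
    Σ(broken) = 8193 kJ
  Bonds formed (products):
    C=O: 8 × 818 = 6544
    O–H: 8 × 452 = 3616
    Σ(formed) = 10160 kJ
  ΔH_A = 8193 − 10160 = −1967 kJ
Reaction B:
  Bonds broken (reactants):
    C–H: 4 × 408 = 1632
    C=C: 1 × 603 = 603
    H–F: 1 × 575 = 575
    Σ(broken) = 2810 kJ
  Bonds formed (products):
    C–C: 1 × 359 = 359
    C–F: 1 × 475 = 475
    C–H: 5 × 408 = 2040
    Σ(formed) = 2874 kJ
  ΔH_B = 2810 − 2874 = −64 kJ
ΔH_A − ΔH_B = −1903 kJ, so reaction A has the more negative ΔH; |ΔH_A − ΔH_B| = 1903 kJ.

Reaction A, by 1903 kJ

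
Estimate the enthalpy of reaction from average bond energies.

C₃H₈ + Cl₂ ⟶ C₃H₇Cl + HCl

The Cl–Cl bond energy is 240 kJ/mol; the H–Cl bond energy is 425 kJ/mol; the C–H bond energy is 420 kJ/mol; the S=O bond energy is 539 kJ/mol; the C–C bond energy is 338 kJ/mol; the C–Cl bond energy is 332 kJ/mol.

ΔH ≈ −97 kJ

Bonds broken (reactants):
  C–C: 2 × 338 = 676
  C–H: 8 × 420 = 3360
  Cl–Cl: 1 × 240 = 240
  Σ(broken) = 4276 kJ
Bonds formed (products):
  C–C: 2 × 338 = 676
  C–Cl: 1 × 332 = 332
  C–H: 7 × 420 = 2940
  H–Cl: 1 × 425 = 425
  Σ(formed) = 4373 kJ
ΔH = Σ(broken) − Σ(formed) = 4276 − 4373 = −97 kJ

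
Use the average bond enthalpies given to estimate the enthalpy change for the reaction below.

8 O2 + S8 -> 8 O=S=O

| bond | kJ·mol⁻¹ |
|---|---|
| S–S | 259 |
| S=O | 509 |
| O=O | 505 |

ΔH ≈ −2032 kJ

Bonds broken (reactants):
  O=O: 8 × 505 = 4040
  S–S: 8 × 259 = 2072
  Σ(broken) = 6112 kJ
Bonds formed (products):
  S=O: 16 × 509 = 8144
  Σ(formed) = 8144 kJ
ΔH = Σ(broken) − Σ(formed) = 6112 − 8144 = −2032 kJ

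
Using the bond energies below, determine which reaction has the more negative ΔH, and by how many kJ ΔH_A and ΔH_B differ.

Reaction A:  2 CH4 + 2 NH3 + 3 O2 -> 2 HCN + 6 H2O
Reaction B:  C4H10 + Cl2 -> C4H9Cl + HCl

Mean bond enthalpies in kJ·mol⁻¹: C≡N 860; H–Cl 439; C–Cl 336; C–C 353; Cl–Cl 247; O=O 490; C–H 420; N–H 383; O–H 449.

Reaction A:
  Bonds broken (reactants):
    C–H: 8 × 420 = 3360
    N–H: 6 × 383 = 2298
    O=O: 3 × 490 = 1470
    Σ(broken) = 7128 kJ
  Bonds formed (products):
    C≡N: 2 × 860 = 1720
    C–H: 2 × 420 = 840
    O–H: 12 × 449 = 5388
    Σ(formed) = 7948 kJ
  ΔH_A = 7128 − 7948 = −820 kJ
Reaction B:
  Bonds broken (reactants):
    C–C: 3 × 353 = 1059
    C–H: 10 × 420 = 4200
    Cl–Cl: 1 × 247 = 247
    Σ(broken) = 5506 kJ
  Bonds formed (products):
    C–C: 3 × 353 = 1059
    C–Cl: 1 × 336 = 336
    C–H: 9 × 420 = 3780
    H–Cl: 1 × 439 = 439
    Σ(formed) = 5614 kJ
  ΔH_B = 5506 − 5614 = −108 kJ
ΔH_A − ΔH_B = −712 kJ, so reaction A has the more negative ΔH; |ΔH_A − ΔH_B| = 712 kJ.

Reaction A, by 712 kJ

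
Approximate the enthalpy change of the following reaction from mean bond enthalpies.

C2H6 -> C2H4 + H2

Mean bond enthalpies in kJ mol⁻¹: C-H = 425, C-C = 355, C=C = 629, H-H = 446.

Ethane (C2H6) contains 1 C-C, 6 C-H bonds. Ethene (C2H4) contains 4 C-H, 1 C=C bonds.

ΔH ≈ +130 kJ

Bonds broken (reactants):
  C-C: 1 × 355 = 355
  C-H: 6 × 425 = 2550
  Σ(broken) = 2905 kJ
Bonds formed (products):
  C-H: 4 × 425 = 1700
  C=C: 1 × 629 = 629
  H-H: 1 × 446 = 446
  Σ(formed) = 2775 kJ
ΔH = Σ(broken) − Σ(formed) = 2905 − 2775 = +130 kJ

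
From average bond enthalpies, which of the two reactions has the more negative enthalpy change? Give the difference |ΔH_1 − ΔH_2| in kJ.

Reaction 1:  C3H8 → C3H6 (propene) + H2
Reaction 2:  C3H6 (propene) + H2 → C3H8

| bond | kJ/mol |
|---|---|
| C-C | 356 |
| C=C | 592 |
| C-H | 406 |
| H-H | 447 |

Reaction 2, by 258 kJ

Reaction 1:
  Bonds broken (reactants):
    C-C: 2 × 356 = 712
    C-H: 8 × 406 = 3248
    Σ(broken) = 3960 kJ
  Bonds formed (products):
    C-C: 1 × 356 = 356
    C-H: 6 × 406 = 2436
    C=C: 1 × 592 = 592
    H-H: 1 × 447 = 447
    Σ(formed) = 3831 kJ
  ΔH_1 = 3960 − 3831 = +129 kJ
Reaction 2:
  Bonds broken (reactants):
    C-C: 1 × 356 = 356
    C-H: 6 × 406 = 2436
    C=C: 1 × 592 = 592
    H-H: 1 × 447 = 447
    Σ(broken) = 3831 kJ
  Bonds formed (products):
    C-C: 2 × 356 = 712
    C-H: 8 × 406 = 3248
    Σ(formed) = 3960 kJ
  ΔH_2 = 3831 − 3960 = −129 kJ
ΔH_1 − ΔH_2 = +258 kJ, so reaction 2 has the more negative ΔH; |ΔH_1 − ΔH_2| = 258 kJ.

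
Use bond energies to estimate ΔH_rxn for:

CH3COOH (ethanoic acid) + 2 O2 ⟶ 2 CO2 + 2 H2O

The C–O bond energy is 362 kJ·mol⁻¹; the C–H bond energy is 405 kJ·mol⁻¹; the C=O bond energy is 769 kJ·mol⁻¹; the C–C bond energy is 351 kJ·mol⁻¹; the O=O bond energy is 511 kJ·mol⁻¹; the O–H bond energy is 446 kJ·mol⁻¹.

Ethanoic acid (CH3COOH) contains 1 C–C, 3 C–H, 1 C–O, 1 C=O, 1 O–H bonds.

Bonds broken (reactants):
  C–C: 1 × 351 = 351
  C–H: 3 × 405 = 1215
  C–O: 1 × 362 = 362
  C=O: 1 × 769 = 769
  O–H: 1 × 446 = 446
  O=O: 2 × 511 = 1022
  Σ(broken) = 4165 kJ
Bonds formed (products):
  C=O: 4 × 769 = 3076
  O–H: 4 × 446 = 1784
  Σ(formed) = 4860 kJ
ΔH = Σ(broken) − Σ(formed) = 4165 − 4860 = −695 kJ

ΔH ≈ −695 kJ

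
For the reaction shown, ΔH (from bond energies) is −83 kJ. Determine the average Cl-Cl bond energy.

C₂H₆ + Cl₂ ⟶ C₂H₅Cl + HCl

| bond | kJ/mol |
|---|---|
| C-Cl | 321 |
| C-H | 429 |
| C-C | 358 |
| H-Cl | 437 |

Let D be the Cl-Cl bond energy.
Σ(broken) = 1×358 + 6×429 + 1×D = 2932 + D
Σ(formed) = 1×358 + 1×321 + 5×429 + 1×437 = 3261
ΔH = Σ(broken) − Σ(formed) = (2932 + D) − (3261) = −329 + D
Setting this equal to −83 kJ gives D = 246 kJ/mol.

D(Cl-Cl) ≈ 246 kJ/mol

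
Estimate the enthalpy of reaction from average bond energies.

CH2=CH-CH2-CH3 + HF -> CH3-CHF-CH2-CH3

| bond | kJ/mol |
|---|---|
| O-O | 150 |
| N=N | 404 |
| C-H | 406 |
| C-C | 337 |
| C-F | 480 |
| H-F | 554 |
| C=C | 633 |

ΔH ≈ −36 kJ

Bonds broken (reactants):
  C-C: 2 × 337 = 674
  C-H: 8 × 406 = 3248
  C=C: 1 × 633 = 633
  H-F: 1 × 554 = 554
  Σ(broken) = 5109 kJ
Bonds formed (products):
  C-C: 3 × 337 = 1011
  C-F: 1 × 480 = 480
  C-H: 9 × 406 = 3654
  Σ(formed) = 5145 kJ
ΔH = Σ(broken) − Σ(formed) = 5109 − 5145 = −36 kJ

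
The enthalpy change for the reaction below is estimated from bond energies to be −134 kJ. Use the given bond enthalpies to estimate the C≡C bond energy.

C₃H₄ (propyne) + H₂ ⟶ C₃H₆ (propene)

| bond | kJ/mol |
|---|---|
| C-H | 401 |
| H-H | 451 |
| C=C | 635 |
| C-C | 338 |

D(C≡C) ≈ 852 kJ/mol

Let D be the C≡C bond energy.
Σ(broken) = 1×D + 1×338 + 4×401 + 1×451 = 2393 + D
Σ(formed) = 1×338 + 6×401 + 1×635 = 3379
ΔH = Σ(broken) − Σ(formed) = (2393 + D) − (3379) = −986 + D
Setting this equal to −134 kJ gives D = 852 kJ/mol.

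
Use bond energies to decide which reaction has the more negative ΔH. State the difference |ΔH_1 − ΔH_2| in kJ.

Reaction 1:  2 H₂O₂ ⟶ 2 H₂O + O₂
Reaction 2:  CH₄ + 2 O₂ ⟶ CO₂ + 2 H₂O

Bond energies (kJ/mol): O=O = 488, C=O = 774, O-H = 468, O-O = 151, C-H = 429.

Reaction 1:
  Bonds broken (reactants):
    O-H: 4 × 468 = 1872
    O-O: 2 × 151 = 302
    Σ(broken) = 2174 kJ
  Bonds formed (products):
    O-H: 4 × 468 = 1872
    O=O: 1 × 488 = 488
    Σ(formed) = 2360 kJ
  ΔH_1 = 2174 − 2360 = −186 kJ
Reaction 2:
  Bonds broken (reactants):
    C-H: 4 × 429 = 1716
    O=O: 2 × 488 = 976
    Σ(broken) = 2692 kJ
  Bonds formed (products):
    C=O: 2 × 774 = 1548
    O-H: 4 × 468 = 1872
    Σ(formed) = 3420 kJ
  ΔH_2 = 2692 − 3420 = −728 kJ
ΔH_1 − ΔH_2 = +542 kJ, so reaction 2 has the more negative ΔH; |ΔH_1 − ΔH_2| = 542 kJ.

Reaction 2, by 542 kJ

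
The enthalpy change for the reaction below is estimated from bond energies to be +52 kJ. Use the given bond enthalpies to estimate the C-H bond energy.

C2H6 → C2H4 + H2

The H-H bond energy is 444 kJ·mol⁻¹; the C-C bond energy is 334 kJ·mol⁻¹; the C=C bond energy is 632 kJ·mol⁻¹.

Let D be the C-H bond energy.
Σ(broken) = 1×334 + 6×D = 334 + 6D
Σ(formed) = 4×D + 1×632 + 1×444 = 1076 + 4D
ΔH = Σ(broken) − Σ(formed) = (334 + 6D) − (1076 + 4D) = −742 + 2D
Setting this equal to +52 kJ gives 2D = 794, so D = 397 kJ/mol.

D(C-H) ≈ 397 kJ/mol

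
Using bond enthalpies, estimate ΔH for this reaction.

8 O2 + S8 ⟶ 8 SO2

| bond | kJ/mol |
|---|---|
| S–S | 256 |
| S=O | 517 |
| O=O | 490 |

ΔH ≈ −2304 kJ

Bonds broken (reactants):
  O=O: 8 × 490 = 3920
  S–S: 8 × 256 = 2048
  Σ(broken) = 5968 kJ
Bonds formed (products):
  S=O: 16 × 517 = 8272
  Σ(formed) = 8272 kJ
ΔH = Σ(broken) − Σ(formed) = 5968 − 8272 = −2304 kJ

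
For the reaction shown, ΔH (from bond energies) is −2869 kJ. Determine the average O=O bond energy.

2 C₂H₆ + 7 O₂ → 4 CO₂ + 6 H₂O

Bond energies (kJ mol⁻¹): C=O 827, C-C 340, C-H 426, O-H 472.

D(O=O) ≈ 517 kJ/mol

Let D be the O=O bond energy.
Σ(broken) = 2×340 + 12×426 + 7×D = 5792 + 7D
Σ(formed) = 8×827 + 12×472 = 12280
ΔH = Σ(broken) − Σ(formed) = (5792 + 7D) − (12280) = −6488 + 7D
Setting this equal to −2869 kJ gives 7D = 3619, so D = 517 kJ/mol.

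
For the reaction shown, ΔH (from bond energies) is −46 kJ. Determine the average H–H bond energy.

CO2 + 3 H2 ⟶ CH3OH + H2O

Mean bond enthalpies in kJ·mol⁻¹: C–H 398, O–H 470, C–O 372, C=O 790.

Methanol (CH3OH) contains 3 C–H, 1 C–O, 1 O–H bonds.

Let D be the H–H bond energy.
Σ(broken) = 2×790 + 3×D = 1580 + 3D
Σ(formed) = 3×398 + 1×372 + 3×470 = 2976
ΔH = Σ(broken) − Σ(formed) = (1580 + 3D) − (2976) = −1396 + 3D
Setting this equal to −46 kJ gives 3D = 1350, so D = 450 kJ/mol.

D(H–H) ≈ 450 kJ/mol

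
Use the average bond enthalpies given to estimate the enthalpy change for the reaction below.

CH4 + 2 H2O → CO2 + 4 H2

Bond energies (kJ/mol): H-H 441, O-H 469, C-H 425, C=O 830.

Bonds broken (reactants):
  C-H: 4 × 425 = 1700
  O-H: 4 × 469 = 1876
  Σ(broken) = 3576 kJ
Bonds formed (products):
  C=O: 2 × 830 = 1660
  H-H: 4 × 441 = 1764
  Σ(formed) = 3424 kJ
ΔH = Σ(broken) − Σ(formed) = 3576 − 3424 = +152 kJ

ΔH ≈ +152 kJ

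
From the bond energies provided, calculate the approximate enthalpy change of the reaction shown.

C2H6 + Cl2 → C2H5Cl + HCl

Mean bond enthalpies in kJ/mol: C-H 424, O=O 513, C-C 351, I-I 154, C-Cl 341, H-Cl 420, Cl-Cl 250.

ΔH ≈ −87 kJ

Bonds broken (reactants):
  C-C: 1 × 351 = 351
  C-H: 6 × 424 = 2544
  Cl-Cl: 1 × 250 = 250
  Σ(broken) = 3145 kJ
Bonds formed (products):
  C-C: 1 × 351 = 351
  C-Cl: 1 × 341 = 341
  C-H: 5 × 424 = 2120
  H-Cl: 1 × 420 = 420
  Σ(formed) = 3232 kJ
ΔH = Σ(broken) − Σ(formed) = 3145 − 3232 = −87 kJ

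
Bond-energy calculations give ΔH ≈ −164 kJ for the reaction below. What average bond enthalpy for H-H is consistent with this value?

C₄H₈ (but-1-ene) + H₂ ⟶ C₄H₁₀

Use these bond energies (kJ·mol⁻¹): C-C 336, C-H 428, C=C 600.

Let D be the H-H bond energy.
Σ(broken) = 2×336 + 8×428 + 1×600 + 1×D = 4696 + D
Σ(formed) = 3×336 + 10×428 = 5288
ΔH = Σ(broken) − Σ(formed) = (4696 + D) − (5288) = −592 + D
Setting this equal to −164 kJ gives D = 428 kJ/mol.

D(H-H) ≈ 428 kJ/mol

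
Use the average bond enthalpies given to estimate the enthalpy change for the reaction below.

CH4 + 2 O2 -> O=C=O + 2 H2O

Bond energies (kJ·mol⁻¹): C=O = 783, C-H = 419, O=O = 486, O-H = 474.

ΔH ≈ −814 kJ

Bonds broken (reactants):
  C-H: 4 × 419 = 1676
  O=O: 2 × 486 = 972
  Σ(broken) = 2648 kJ
Bonds formed (products):
  C=O: 2 × 783 = 1566
  O-H: 4 × 474 = 1896
  Σ(formed) = 3462 kJ
ΔH = Σ(broken) − Σ(formed) = 2648 − 3462 = −814 kJ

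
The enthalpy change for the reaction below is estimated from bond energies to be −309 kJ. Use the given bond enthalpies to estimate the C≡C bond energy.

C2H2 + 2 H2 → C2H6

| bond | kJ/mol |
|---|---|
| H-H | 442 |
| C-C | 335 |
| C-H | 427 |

Let D be the C≡C bond energy.
Σ(broken) = 1×D + 2×427 + 2×442 = 1738 + D
Σ(formed) = 1×335 + 6×427 = 2897
ΔH = Σ(broken) − Σ(formed) = (1738 + D) − (2897) = −1159 + D
Setting this equal to −309 kJ gives D = 850 kJ/mol.

D(C≡C) ≈ 850 kJ/mol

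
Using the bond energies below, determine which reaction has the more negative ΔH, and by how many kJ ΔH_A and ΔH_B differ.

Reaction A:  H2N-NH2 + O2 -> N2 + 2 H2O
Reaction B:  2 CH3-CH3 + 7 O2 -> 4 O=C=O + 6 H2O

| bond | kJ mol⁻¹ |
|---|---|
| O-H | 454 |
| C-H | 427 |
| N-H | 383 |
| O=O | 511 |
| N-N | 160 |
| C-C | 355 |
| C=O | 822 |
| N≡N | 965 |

Reaction B, by 2035 kJ

Reaction A:
  Bonds broken (reactants):
    N-H: 4 × 383 = 1532
    N-N: 1 × 160 = 160
    O=O: 1 × 511 = 511
    Σ(broken) = 2203 kJ
  Bonds formed (products):
    N≡N: 1 × 965 = 965
    O-H: 4 × 454 = 1816
    Σ(formed) = 2781 kJ
  ΔH_A = 2203 − 2781 = −578 kJ
Reaction B:
  Bonds broken (reactants):
    C-C: 2 × 355 = 710
    C-H: 12 × 427 = 5124
    O=O: 7 × 511 = 3577
    Σ(broken) = 9411 kJ
  Bonds formed (products):
    C=O: 8 × 822 = 6576
    O-H: 12 × 454 = 5448
    Σ(formed) = 12024 kJ
  ΔH_B = 9411 − 12024 = −2613 kJ
ΔH_A − ΔH_B = +2035 kJ, so reaction B has the more negative ΔH; |ΔH_A − ΔH_B| = 2035 kJ.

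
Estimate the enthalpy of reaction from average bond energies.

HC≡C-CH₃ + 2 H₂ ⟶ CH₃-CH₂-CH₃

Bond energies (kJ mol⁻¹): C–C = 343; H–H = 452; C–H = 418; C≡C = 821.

Bonds broken (reactants):
  C≡C: 1 × 821 = 821
  C–C: 1 × 343 = 343
  C–H: 4 × 418 = 1672
  H–H: 2 × 452 = 904
  Σ(broken) = 3740 kJ
Bonds formed (products):
  C–C: 2 × 343 = 686
  C–H: 8 × 418 = 3344
  Σ(formed) = 4030 kJ
ΔH = Σ(broken) − Σ(formed) = 3740 − 4030 = −290 kJ

ΔH ≈ −290 kJ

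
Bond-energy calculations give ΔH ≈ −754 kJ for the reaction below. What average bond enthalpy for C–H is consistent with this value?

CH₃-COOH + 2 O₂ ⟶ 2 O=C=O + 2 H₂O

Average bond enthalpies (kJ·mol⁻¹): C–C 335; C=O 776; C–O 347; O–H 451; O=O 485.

Let D be the C–H bond energy.
Σ(broken) = 1×335 + 3×D + 1×347 + 1×776 + 1×451 + 2×485 = 2879 + 3D
Σ(formed) = 4×776 + 4×451 = 4908
ΔH = Σ(broken) − Σ(formed) = (2879 + 3D) − (4908) = −2029 + 3D
Setting this equal to −754 kJ gives 3D = 1275, so D = 425 kJ/mol.

D(C–H) ≈ 425 kJ/mol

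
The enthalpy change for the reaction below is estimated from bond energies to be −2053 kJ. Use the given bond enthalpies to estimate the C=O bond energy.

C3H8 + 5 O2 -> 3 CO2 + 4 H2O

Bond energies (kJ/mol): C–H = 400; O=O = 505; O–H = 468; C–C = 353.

Let D be the C=O bond energy.
Σ(broken) = 2×353 + 8×400 + 5×505 = 6431
Σ(formed) = 6×D + 8×468 = 3744 + 6D
ΔH = Σ(broken) − Σ(formed) = (6431) − (3744 + 6D) = +2687 − 6D
Setting this equal to −2053 kJ gives 6D = 4740, so D = 790 kJ/mol.

D(C=O) ≈ 790 kJ/mol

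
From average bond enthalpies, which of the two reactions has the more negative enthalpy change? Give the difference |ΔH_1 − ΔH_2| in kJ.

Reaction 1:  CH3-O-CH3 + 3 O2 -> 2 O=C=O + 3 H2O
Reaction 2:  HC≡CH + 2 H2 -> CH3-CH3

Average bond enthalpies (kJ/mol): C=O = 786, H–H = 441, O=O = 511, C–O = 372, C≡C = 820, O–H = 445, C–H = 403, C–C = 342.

Reaction 1, by 867 kJ

Reaction 1:
  Bonds broken (reactants):
    C–H: 6 × 403 = 2418
    C–O: 2 × 372 = 744
    O=O: 3 × 511 = 1533
    Σ(broken) = 4695 kJ
  Bonds formed (products):
    C=O: 4 × 786 = 3144
    O–H: 6 × 445 = 2670
    Σ(formed) = 5814 kJ
  ΔH_1 = 4695 − 5814 = −1119 kJ
Reaction 2:
  Bonds broken (reactants):
    C≡C: 1 × 820 = 820
    C–H: 2 × 403 = 806
    H–H: 2 × 441 = 882
    Σ(broken) = 2508 kJ
  Bonds formed (products):
    C–C: 1 × 342 = 342
    C–H: 6 × 403 = 2418
    Σ(formed) = 2760 kJ
  ΔH_2 = 2508 − 2760 = −252 kJ
ΔH_1 − ΔH_2 = −867 kJ, so reaction 1 has the more negative ΔH; |ΔH_1 − ΔH_2| = 867 kJ.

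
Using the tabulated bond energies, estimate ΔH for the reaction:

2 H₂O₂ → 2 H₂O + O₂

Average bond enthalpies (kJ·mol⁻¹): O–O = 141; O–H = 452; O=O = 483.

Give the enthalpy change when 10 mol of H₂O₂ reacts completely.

ΔH = −1005 kJ

Bonds broken (reactants):
  O–H: 4 × 452 = 1808
  O–O: 2 × 141 = 282
  Σ(broken) = 2090 kJ
Bonds formed (products):
  O–H: 4 × 452 = 1808
  O=O: 1 × 483 = 483
  Σ(formed) = 2291 kJ
ΔH = Σ(broken) − Σ(formed) = 2090 − 2291 = −201 kJ
For 5× the reaction as written: 5 × (−201) = −1005 kJ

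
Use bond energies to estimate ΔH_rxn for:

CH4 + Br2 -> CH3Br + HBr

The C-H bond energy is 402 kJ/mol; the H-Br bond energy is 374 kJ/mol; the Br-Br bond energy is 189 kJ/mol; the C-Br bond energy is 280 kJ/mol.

Bonds broken (reactants):
  Br-Br: 1 × 189 = 189
  C-H: 4 × 402 = 1608
  Σ(broken) = 1797 kJ
Bonds formed (products):
  C-Br: 1 × 280 = 280
  C-H: 3 × 402 = 1206
  H-Br: 1 × 374 = 374
  Σ(formed) = 1860 kJ
ΔH = Σ(broken) − Σ(formed) = 1797 − 1860 = −63 kJ

ΔH ≈ −63 kJ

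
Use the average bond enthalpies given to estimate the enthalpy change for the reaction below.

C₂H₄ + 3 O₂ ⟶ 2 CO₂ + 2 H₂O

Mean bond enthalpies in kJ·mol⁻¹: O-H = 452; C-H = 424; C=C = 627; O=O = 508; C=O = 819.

ΔH ≈ −1237 kJ

Bonds broken (reactants):
  C-H: 4 × 424 = 1696
  C=C: 1 × 627 = 627
  O=O: 3 × 508 = 1524
  Σ(broken) = 3847 kJ
Bonds formed (products):
  C=O: 4 × 819 = 3276
  O-H: 4 × 452 = 1808
  Σ(formed) = 5084 kJ
ΔH = Σ(broken) − Σ(formed) = 3847 − 5084 = −1237 kJ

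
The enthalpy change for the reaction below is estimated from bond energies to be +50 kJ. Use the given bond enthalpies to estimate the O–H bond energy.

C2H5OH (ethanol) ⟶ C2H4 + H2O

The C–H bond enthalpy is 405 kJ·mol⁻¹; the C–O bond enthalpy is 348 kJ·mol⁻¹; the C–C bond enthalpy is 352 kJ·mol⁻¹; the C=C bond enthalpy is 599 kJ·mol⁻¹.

Let D be the O–H bond energy.
Σ(broken) = 1×352 + 5×405 + 1×348 + 1×D = 2725 + D
Σ(formed) = 4×405 + 1×599 + 2×D = 2219 + 2D
ΔH = Σ(broken) − Σ(formed) = (2725 + D) − (2219 + 2D) = +506 − D
Setting this equal to +50 kJ gives D = 456 kJ/mol.

D(O–H) ≈ 456 kJ/mol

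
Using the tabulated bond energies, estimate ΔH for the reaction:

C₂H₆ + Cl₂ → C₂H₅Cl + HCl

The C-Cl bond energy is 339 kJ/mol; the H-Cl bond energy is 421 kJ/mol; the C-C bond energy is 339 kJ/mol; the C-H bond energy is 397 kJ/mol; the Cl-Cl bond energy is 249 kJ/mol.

Bonds broken (reactants):
  C-C: 1 × 339 = 339
  C-H: 6 × 397 = 2382
  Cl-Cl: 1 × 249 = 249
  Σ(broken) = 2970 kJ
Bonds formed (products):
  C-C: 1 × 339 = 339
  C-Cl: 1 × 339 = 339
  C-H: 5 × 397 = 1985
  H-Cl: 1 × 421 = 421
  Σ(formed) = 3084 kJ
ΔH = Σ(broken) − Σ(formed) = 2970 − 3084 = −114 kJ

ΔH ≈ −114 kJ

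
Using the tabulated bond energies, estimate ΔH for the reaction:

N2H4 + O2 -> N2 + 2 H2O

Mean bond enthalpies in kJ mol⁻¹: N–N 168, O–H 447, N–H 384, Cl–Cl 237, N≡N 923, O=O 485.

ΔH ≈ −522 kJ

Bonds broken (reactants):
  N–H: 4 × 384 = 1536
  N–N: 1 × 168 = 168
  O=O: 1 × 485 = 485
  Σ(broken) = 2189 kJ
Bonds formed (products):
  N≡N: 1 × 923 = 923
  O–H: 4 × 447 = 1788
  Σ(formed) = 2711 kJ
ΔH = Σ(broken) − Σ(formed) = 2189 − 2711 = −522 kJ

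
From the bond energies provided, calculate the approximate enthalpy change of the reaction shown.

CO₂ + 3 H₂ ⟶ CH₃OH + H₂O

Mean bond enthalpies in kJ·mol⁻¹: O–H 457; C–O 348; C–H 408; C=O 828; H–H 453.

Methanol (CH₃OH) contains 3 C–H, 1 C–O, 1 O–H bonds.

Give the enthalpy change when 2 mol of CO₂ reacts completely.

Bonds broken (reactants):
  C=O: 2 × 828 = 1656
  H–H: 3 × 453 = 1359
  Σ(broken) = 3015 kJ
Bonds formed (products):
  C–H: 3 × 408 = 1224
  C–O: 1 × 348 = 348
  O–H: 3 × 457 = 1371
  Σ(formed) = 2943 kJ
ΔH = Σ(broken) − Σ(formed) = 3015 − 2943 = +72 kJ
For 2× the reaction as written: 2 × (+72) = +144 kJ

ΔH = +144 kJ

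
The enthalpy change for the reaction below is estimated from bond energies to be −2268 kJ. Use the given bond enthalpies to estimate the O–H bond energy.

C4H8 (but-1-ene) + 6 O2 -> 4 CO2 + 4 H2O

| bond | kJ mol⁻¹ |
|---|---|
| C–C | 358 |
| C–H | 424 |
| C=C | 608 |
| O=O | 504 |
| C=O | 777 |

D(O–H) ≈ 474 kJ/mol

Let D be the O–H bond energy.
Σ(broken) = 2×358 + 8×424 + 1×608 + 6×504 = 7740
Σ(formed) = 8×777 + 8×D = 6216 + 8D
ΔH = Σ(broken) − Σ(formed) = (7740) − (6216 + 8D) = +1524 − 8D
Setting this equal to −2268 kJ gives 8D = 3792, so D = 474 kJ/mol.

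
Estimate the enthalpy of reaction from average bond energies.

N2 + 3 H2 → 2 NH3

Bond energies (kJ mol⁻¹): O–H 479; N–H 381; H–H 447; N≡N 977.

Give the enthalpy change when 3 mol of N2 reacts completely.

Bonds broken (reactants):
  H–H: 3 × 447 = 1341
  N≡N: 1 × 977 = 977
  Σ(broken) = 2318 kJ
Bonds formed (products):
  N–H: 6 × 381 = 2286
  Σ(formed) = 2286 kJ
ΔH = Σ(broken) − Σ(formed) = 2318 − 2286 = +32 kJ
For 3× the reaction as written: 3 × (+32) = +96 kJ

ΔH = +96 kJ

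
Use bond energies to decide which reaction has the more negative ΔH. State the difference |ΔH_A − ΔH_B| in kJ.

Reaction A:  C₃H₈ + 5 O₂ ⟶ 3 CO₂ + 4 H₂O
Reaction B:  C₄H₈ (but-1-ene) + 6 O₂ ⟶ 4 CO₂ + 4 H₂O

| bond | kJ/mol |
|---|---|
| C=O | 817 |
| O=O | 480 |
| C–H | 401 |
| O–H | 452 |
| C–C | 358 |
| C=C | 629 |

Reaction A:
  Bonds broken (reactants):
    C–C: 2 × 358 = 716
    C–H: 8 × 401 = 3208
    O=O: 5 × 480 = 2400
    Σ(broken) = 6324 kJ
  Bonds formed (products):
    C=O: 6 × 817 = 4902
    O–H: 8 × 452 = 3616
    Σ(formed) = 8518 kJ
  ΔH_A = 6324 − 8518 = −2194 kJ
Reaction B:
  Bonds broken (reactants):
    C–C: 2 × 358 = 716
    C–H: 8 × 401 = 3208
    C=C: 1 × 629 = 629
    O=O: 6 × 480 = 2880
    Σ(broken) = 7433 kJ
  Bonds formed (products):
    C=O: 8 × 817 = 6536
    O–H: 8 × 452 = 3616
    Σ(formed) = 10152 kJ
  ΔH_B = 7433 − 10152 = −2719 kJ
ΔH_A − ΔH_B = +525 kJ, so reaction B has the more negative ΔH; |ΔH_A − ΔH_B| = 525 kJ.

Reaction B, by 525 kJ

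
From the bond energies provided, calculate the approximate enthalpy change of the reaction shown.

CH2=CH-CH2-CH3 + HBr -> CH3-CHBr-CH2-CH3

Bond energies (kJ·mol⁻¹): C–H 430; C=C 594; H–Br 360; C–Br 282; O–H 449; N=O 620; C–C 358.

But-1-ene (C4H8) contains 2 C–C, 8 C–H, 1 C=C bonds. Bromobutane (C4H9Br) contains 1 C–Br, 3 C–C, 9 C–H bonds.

Bonds broken (reactants):
  C–C: 2 × 358 = 716
  C–H: 8 × 430 = 3440
  C=C: 1 × 594 = 594
  H–Br: 1 × 360 = 360
  Σ(broken) = 5110 kJ
Bonds formed (products):
  C–Br: 1 × 282 = 282
  C–C: 3 × 358 = 1074
  C–H: 9 × 430 = 3870
  Σ(formed) = 5226 kJ
ΔH = Σ(broken) − Σ(formed) = 5110 − 5226 = −116 kJ

ΔH ≈ −116 kJ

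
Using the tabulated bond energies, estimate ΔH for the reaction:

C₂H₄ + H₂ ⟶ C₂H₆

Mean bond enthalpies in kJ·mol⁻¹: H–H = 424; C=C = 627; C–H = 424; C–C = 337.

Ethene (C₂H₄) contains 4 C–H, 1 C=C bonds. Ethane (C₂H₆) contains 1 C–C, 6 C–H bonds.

ΔH ≈ −134 kJ

Bonds broken (reactants):
  C–H: 4 × 424 = 1696
  C=C: 1 × 627 = 627
  H–H: 1 × 424 = 424
  Σ(broken) = 2747 kJ
Bonds formed (products):
  C–C: 1 × 337 = 337
  C–H: 6 × 424 = 2544
  Σ(formed) = 2881 kJ
ΔH = Σ(broken) − Σ(formed) = 2747 − 2881 = −134 kJ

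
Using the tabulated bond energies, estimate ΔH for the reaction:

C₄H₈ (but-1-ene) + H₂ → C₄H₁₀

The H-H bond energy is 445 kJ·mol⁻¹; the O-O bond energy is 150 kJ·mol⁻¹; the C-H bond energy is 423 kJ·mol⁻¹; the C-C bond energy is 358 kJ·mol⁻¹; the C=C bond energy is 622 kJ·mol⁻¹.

ΔH ≈ −137 kJ

Bonds broken (reactants):
  C-C: 2 × 358 = 716
  C-H: 8 × 423 = 3384
  C=C: 1 × 622 = 622
  H-H: 1 × 445 = 445
  Σ(broken) = 5167 kJ
Bonds formed (products):
  C-C: 3 × 358 = 1074
  C-H: 10 × 423 = 4230
  Σ(formed) = 5304 kJ
ΔH = Σ(broken) − Σ(formed) = 5167 − 5304 = −137 kJ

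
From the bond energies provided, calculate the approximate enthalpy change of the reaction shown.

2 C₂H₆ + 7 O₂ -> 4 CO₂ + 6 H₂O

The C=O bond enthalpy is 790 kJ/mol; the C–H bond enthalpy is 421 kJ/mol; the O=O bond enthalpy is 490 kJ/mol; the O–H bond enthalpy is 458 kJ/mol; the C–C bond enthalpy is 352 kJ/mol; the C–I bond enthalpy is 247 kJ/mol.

Bonds broken (reactants):
  C–C: 2 × 352 = 704
  C–H: 12 × 421 = 5052
  O=O: 7 × 490 = 3430
  Σ(broken) = 9186 kJ
Bonds formed (products):
  C=O: 8 × 790 = 6320
  O–H: 12 × 458 = 5496
  Σ(formed) = 11816 kJ
ΔH = Σ(broken) − Σ(formed) = 9186 − 11816 = −2630 kJ

ΔH ≈ −2630 kJ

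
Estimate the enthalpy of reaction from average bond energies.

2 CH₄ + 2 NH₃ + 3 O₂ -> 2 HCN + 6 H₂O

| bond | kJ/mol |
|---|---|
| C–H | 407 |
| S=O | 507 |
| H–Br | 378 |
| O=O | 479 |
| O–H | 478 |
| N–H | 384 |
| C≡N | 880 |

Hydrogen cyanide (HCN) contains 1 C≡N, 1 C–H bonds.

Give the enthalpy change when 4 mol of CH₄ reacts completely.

ΔH = −2626 kJ

Bonds broken (reactants):
  C–H: 8 × 407 = 3256
  N–H: 6 × 384 = 2304
  O=O: 3 × 479 = 1437
  Σ(broken) = 6997 kJ
Bonds formed (products):
  C≡N: 2 × 880 = 1760
  C–H: 2 × 407 = 814
  O–H: 12 × 478 = 5736
  Σ(formed) = 8310 kJ
ΔH = Σ(broken) − Σ(formed) = 6997 − 8310 = −1313 kJ
For 2× the reaction as written: 2 × (−1313) = −2626 kJ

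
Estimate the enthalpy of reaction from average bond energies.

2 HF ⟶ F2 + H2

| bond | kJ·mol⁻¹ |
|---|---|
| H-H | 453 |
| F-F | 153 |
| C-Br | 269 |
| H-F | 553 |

ΔH ≈ +500 kJ

Bonds broken (reactants):
  H-F: 2 × 553 = 1106
  Σ(broken) = 1106 kJ
Bonds formed (products):
  F-F: 1 × 153 = 153
  H-H: 1 × 453 = 453
  Σ(formed) = 606 kJ
ΔH = Σ(broken) − Σ(formed) = 1106 − 606 = +500 kJ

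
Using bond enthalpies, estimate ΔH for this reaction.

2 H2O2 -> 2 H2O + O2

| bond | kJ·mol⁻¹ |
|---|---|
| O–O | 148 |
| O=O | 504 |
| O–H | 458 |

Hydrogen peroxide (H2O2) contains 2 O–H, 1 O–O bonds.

ΔH ≈ −208 kJ

Bonds broken (reactants):
  O–H: 4 × 458 = 1832
  O–O: 2 × 148 = 296
  Σ(broken) = 2128 kJ
Bonds formed (products):
  O–H: 4 × 458 = 1832
  O=O: 1 × 504 = 504
  Σ(formed) = 2336 kJ
ΔH = Σ(broken) − Σ(formed) = 2128 − 2336 = −208 kJ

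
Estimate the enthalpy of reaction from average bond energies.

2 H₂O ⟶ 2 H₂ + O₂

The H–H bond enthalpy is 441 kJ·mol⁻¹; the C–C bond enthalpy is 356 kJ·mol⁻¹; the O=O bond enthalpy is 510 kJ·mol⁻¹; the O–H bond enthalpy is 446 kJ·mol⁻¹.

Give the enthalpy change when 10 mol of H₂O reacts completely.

Bonds broken (reactants):
  O–H: 4 × 446 = 1784
  Σ(broken) = 1784 kJ
Bonds formed (products):
  H–H: 2 × 441 = 882
  O=O: 1 × 510 = 510
  Σ(formed) = 1392 kJ
ΔH = Σ(broken) − Σ(formed) = 1784 − 1392 = +392 kJ
For 5× the reaction as written: 5 × (+392) = +1960 kJ

ΔH = +1960 kJ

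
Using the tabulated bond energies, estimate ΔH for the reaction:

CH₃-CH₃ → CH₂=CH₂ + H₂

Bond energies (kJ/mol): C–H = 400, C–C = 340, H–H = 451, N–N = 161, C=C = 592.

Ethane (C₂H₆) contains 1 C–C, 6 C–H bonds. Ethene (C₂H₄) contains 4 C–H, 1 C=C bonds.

ΔH ≈ +97 kJ

Bonds broken (reactants):
  C–C: 1 × 340 = 340
  C–H: 6 × 400 = 2400
  Σ(broken) = 2740 kJ
Bonds formed (products):
  C–H: 4 × 400 = 1600
  C=C: 1 × 592 = 592
  H–H: 1 × 451 = 451
  Σ(formed) = 2643 kJ
ΔH = Σ(broken) − Σ(formed) = 2740 − 2643 = +97 kJ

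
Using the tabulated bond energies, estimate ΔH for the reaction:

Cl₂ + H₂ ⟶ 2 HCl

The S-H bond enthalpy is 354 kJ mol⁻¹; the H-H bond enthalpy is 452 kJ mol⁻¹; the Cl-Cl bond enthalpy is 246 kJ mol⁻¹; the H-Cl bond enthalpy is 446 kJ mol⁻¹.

Bonds broken (reactants):
  Cl-Cl: 1 × 246 = 246
  H-H: 1 × 452 = 452
  Σ(broken) = 698 kJ
Bonds formed (products):
  H-Cl: 2 × 446 = 892
  Σ(formed) = 892 kJ
ΔH = Σ(broken) − Σ(formed) = 698 − 892 = −194 kJ

ΔH ≈ −194 kJ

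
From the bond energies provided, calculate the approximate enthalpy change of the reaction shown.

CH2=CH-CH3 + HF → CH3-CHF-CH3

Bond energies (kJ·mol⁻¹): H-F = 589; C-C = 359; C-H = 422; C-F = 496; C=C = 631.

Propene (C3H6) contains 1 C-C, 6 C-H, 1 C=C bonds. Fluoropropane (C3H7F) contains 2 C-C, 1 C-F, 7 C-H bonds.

Bonds broken (reactants):
  C-C: 1 × 359 = 359
  C-H: 6 × 422 = 2532
  C=C: 1 × 631 = 631
  H-F: 1 × 589 = 589
  Σ(broken) = 4111 kJ
Bonds formed (products):
  C-C: 2 × 359 = 718
  C-F: 1 × 496 = 496
  C-H: 7 × 422 = 2954
  Σ(formed) = 4168 kJ
ΔH = Σ(broken) − Σ(formed) = 4111 − 4168 = −57 kJ

ΔH ≈ −57 kJ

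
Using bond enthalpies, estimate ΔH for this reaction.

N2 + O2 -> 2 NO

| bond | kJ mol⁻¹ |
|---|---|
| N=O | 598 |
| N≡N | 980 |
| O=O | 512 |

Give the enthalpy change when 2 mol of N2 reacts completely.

ΔH = +592 kJ

Bonds broken (reactants):
  N≡N: 1 × 980 = 980
  O=O: 1 × 512 = 512
  Σ(broken) = 1492 kJ
Bonds formed (products):
  N=O: 2 × 598 = 1196
  Σ(formed) = 1196 kJ
ΔH = Σ(broken) − Σ(formed) = 1492 − 1196 = +296 kJ
For 2× the reaction as written: 2 × (+296) = +592 kJ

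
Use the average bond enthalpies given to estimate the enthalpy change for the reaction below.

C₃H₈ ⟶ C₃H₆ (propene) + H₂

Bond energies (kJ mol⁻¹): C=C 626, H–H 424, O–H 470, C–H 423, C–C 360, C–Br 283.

Bonds broken (reactants):
  C–C: 2 × 360 = 720
  C–H: 8 × 423 = 3384
  Σ(broken) = 4104 kJ
Bonds formed (products):
  C–C: 1 × 360 = 360
  C–H: 6 × 423 = 2538
  C=C: 1 × 626 = 626
  H–H: 1 × 424 = 424
  Σ(formed) = 3948 kJ
ΔH = Σ(broken) − Σ(formed) = 4104 − 3948 = +156 kJ

ΔH ≈ +156 kJ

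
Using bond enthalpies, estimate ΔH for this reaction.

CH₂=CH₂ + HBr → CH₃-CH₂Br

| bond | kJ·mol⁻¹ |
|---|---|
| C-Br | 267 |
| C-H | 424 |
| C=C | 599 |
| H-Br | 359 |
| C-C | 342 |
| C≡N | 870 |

Bonds broken (reactants):
  C-H: 4 × 424 = 1696
  C=C: 1 × 599 = 599
  H-Br: 1 × 359 = 359
  Σ(broken) = 2654 kJ
Bonds formed (products):
  C-Br: 1 × 267 = 267
  C-C: 1 × 342 = 342
  C-H: 5 × 424 = 2120
  Σ(formed) = 2729 kJ
ΔH = Σ(broken) − Σ(formed) = 2654 − 2729 = −75 kJ

ΔH ≈ −75 kJ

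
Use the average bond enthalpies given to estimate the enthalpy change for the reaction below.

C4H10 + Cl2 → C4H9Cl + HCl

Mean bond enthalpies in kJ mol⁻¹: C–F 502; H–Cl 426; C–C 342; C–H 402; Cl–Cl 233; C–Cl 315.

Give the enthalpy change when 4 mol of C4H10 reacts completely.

Bonds broken (reactants):
  C–C: 3 × 342 = 1026
  C–H: 10 × 402 = 4020
  Cl–Cl: 1 × 233 = 233
  Σ(broken) = 5279 kJ
Bonds formed (products):
  C–C: 3 × 342 = 1026
  C–Cl: 1 × 315 = 315
  C–H: 9 × 402 = 3618
  H–Cl: 1 × 426 = 426
  Σ(formed) = 5385 kJ
ΔH = Σ(broken) − Σ(formed) = 5279 − 5385 = −106 kJ
For 4× the reaction as written: 4 × (−106) = −424 kJ

ΔH = −424 kJ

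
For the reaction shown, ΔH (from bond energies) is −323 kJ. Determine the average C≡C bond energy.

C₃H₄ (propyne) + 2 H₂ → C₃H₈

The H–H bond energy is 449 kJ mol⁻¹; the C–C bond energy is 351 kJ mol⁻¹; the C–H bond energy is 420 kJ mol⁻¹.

Let D be the C≡C bond energy.
Σ(broken) = 1×D + 1×351 + 4×420 + 2×449 = 2929 + D
Σ(formed) = 2×351 + 8×420 = 4062
ΔH = Σ(broken) − Σ(formed) = (2929 + D) − (4062) = −1133 + D
Setting this equal to −323 kJ gives D = 810 kJ/mol.

D(C≡C) ≈ 810 kJ/mol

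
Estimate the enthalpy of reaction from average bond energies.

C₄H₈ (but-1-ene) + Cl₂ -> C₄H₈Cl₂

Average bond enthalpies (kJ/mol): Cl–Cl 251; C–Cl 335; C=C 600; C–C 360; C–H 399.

ΔH ≈ −179 kJ

Bonds broken (reactants):
  C–C: 2 × 360 = 720
  C–H: 8 × 399 = 3192
  C=C: 1 × 600 = 600
  Cl–Cl: 1 × 251 = 251
  Σ(broken) = 4763 kJ
Bonds formed (products):
  C–C: 3 × 360 = 1080
  C–Cl: 2 × 335 = 670
  C–H: 8 × 399 = 3192
  Σ(formed) = 4942 kJ
ΔH = Σ(broken) − Σ(formed) = 4763 − 4942 = −179 kJ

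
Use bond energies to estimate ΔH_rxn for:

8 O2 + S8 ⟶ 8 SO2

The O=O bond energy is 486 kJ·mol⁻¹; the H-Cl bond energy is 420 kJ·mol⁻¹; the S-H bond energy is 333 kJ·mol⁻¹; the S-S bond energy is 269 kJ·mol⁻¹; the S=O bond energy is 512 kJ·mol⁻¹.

Bonds broken (reactants):
  O=O: 8 × 486 = 3888
  S-S: 8 × 269 = 2152
  Σ(broken) = 6040 kJ
Bonds formed (products):
  S=O: 16 × 512 = 8192
  Σ(formed) = 8192 kJ
ΔH = Σ(broken) − Σ(formed) = 6040 − 8192 = −2152 kJ

ΔH ≈ −2152 kJ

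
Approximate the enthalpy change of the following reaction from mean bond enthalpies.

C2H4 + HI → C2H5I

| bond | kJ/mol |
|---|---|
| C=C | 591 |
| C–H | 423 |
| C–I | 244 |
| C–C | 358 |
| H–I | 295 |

Bonds broken (reactants):
  C–H: 4 × 423 = 1692
  C=C: 1 × 591 = 591
  H–I: 1 × 295 = 295
  Σ(broken) = 2578 kJ
Bonds formed (products):
  C–C: 1 × 358 = 358
  C–H: 5 × 423 = 2115
  C–I: 1 × 244 = 244
  Σ(formed) = 2717 kJ
ΔH = Σ(broken) − Σ(formed) = 2578 − 2717 = −139 kJ

ΔH ≈ −139 kJ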